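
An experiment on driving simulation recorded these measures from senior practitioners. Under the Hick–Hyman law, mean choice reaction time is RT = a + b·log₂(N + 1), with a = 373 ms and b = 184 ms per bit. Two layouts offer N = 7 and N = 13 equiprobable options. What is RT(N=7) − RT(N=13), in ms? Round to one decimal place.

RT(7) = 373 + 184·log₂(8) = 373 + 184·3.0000 = 925.0000 ms.
RT(13) = 373 + 184·log₂(14) = 373 + 184·3.8074 = 1073.5616 ms.
Difference = 925.0000 − 1073.5616 = -148.5616 ≈ -148.6 ms.

-148.6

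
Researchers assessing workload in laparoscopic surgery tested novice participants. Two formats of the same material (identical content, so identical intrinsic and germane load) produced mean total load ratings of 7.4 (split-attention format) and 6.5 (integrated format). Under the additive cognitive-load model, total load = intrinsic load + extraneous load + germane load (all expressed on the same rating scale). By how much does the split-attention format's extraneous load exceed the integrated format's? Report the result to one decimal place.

0.9

Intrinsic and germane load are equal across formats, so the difference in total load equals the difference in extraneous load.
Extraneous-load difference = 7.4 − 6.5 = 0.9.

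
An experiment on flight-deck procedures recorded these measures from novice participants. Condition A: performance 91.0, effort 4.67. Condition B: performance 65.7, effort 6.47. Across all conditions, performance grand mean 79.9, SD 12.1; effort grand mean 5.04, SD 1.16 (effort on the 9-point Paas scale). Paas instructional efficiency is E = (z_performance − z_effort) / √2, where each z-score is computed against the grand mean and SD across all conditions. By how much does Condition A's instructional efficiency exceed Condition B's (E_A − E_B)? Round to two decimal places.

2.58

Condition A: z_P = (91.0 − 79.9)/12.1 = 0.9174; z_E = (4.67 − 5.04)/1.16 = -0.3190; E_A = (0.9174 − (-0.3190))/√2 = 0.8743.
Condition B: z_P = (65.7 − 79.9)/12.1 = -1.1736; z_E = (6.47 − 5.04)/1.16 = 1.2328; E_B = (-1.1736 − 1.2328)/√2 = -1.7016.
E_A − E_B = 0.8743 − (-1.7016) = 2.5759 ≈ 2.58.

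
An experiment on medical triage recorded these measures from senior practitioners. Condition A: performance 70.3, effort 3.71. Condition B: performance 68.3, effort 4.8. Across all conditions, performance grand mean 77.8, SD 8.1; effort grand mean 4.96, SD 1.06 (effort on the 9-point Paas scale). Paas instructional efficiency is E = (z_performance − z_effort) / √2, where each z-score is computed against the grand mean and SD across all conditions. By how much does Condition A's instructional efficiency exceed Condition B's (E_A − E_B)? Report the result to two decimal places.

0.90

Condition A: z_P = (70.3 − 77.8)/8.1 = -0.9259; z_E = (3.71 − 4.96)/1.06 = -1.1792; E_A = (-0.9259 − (-1.1792))/√2 = 0.1791.
Condition B: z_P = (68.3 − 77.8)/8.1 = -1.1728; z_E = (4.8 − 4.96)/1.06 = -0.1509; E_B = (-1.1728 − (-0.1509))/√2 = -0.7226.
E_A − E_B = 0.1791 − (-0.7226) = 0.9017 ≈ 0.90.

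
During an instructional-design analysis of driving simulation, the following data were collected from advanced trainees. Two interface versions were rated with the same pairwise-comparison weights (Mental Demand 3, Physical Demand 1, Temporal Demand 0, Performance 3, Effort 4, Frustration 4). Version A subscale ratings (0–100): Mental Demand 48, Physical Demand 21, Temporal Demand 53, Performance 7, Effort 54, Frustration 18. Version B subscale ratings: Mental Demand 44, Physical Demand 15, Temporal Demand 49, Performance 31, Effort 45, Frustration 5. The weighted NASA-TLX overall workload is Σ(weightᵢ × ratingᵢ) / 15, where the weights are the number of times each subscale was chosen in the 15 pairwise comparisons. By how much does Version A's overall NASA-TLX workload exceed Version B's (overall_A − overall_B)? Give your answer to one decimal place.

2.3

Version A weighted sum = 3·48 + 1·21 + 0·53 + 3·7 + 4·54 + 4·18 = 144 + 21 + 0 + 21 + 216 + 72 = 474; overall_A = 474/15 = 31.6000.
Version B weighted sum = 3·44 + 1·15 + 0·49 + 3·31 + 4·45 + 4·5 = 132 + 15 + 0 + 93 + 180 + 20 = 440; overall_B = 440/15 = 29.3333.
Difference = 31.6000 − 29.3333 = 2.2667 ≈ 2.3.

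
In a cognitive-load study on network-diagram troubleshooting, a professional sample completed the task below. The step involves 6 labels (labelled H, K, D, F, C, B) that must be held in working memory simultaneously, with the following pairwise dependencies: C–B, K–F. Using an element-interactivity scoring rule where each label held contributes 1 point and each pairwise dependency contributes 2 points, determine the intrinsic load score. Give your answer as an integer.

10

Count of labels held simultaneously: 6.
Count of pairwise dependencies listed: 2.
Element contribution: 6 × 1 = 6.
Interaction contribution: 2 × 2 = 4.
Intrinsic load = 6 + 4 = 10.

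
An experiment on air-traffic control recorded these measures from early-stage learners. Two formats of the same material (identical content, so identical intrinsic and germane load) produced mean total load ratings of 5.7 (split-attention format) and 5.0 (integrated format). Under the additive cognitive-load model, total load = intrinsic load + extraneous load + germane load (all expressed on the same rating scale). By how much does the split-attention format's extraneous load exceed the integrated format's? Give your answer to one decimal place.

Intrinsic and germane load are equal across formats, so the difference in total load equals the difference in extraneous load.
Extraneous-load difference = 5.7 − 5.0 = 0.7.

0.7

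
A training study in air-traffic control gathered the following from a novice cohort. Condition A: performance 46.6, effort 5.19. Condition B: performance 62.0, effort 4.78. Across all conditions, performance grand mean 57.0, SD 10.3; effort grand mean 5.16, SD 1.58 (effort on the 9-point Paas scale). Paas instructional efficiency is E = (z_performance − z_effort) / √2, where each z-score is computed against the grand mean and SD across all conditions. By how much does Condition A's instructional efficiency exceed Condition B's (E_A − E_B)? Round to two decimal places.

Condition A: z_P = (46.6 − 57.0)/10.3 = -1.0097; z_E = (5.19 − 5.16)/1.58 = 0.0190; E_A = (-1.0097 − 0.0190)/√2 = -0.7274.
Condition B: z_P = (62.0 − 57.0)/10.3 = 0.4854; z_E = (4.78 − 5.16)/1.58 = -0.2405; E_B = (0.4854 − (-0.2405))/√2 = 0.5133.
E_A − E_B = -0.7274 − 0.5133 = -1.2407 ≈ -1.24.

-1.24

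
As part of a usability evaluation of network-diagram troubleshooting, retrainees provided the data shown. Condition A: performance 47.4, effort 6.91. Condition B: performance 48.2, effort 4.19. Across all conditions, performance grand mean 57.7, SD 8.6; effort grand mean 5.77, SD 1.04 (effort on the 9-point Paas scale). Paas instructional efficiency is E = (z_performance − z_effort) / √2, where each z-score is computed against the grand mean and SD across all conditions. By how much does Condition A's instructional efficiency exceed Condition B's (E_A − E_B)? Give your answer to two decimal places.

-1.92

Condition A: z_P = (47.4 − 57.7)/8.6 = -1.1977; z_E = (6.91 − 5.77)/1.04 = 1.0962; E_A = (-1.1977 − 1.0962)/√2 = -1.6220.
Condition B: z_P = (48.2 − 57.7)/8.6 = -1.1047; z_E = (4.19 − 5.77)/1.04 = -1.5192; E_B = (-1.1047 − (-1.5192))/√2 = 0.2931.
E_A − E_B = -1.6220 − 0.2931 = -1.9151 ≈ -1.92.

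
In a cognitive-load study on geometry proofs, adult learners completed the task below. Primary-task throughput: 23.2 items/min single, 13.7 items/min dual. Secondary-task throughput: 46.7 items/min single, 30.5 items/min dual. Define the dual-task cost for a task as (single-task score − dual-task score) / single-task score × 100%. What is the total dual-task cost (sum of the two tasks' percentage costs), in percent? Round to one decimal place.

Primary cost = (23.2 − 13.7) / 23.2 × 100% = 40.9483%.
Secondary cost = (46.7 − 30.5) / 46.7 × 100% = 34.6895%.
Total = 40.9483% + 34.6895% = 75.6378% ≈ 75.6%.

75.6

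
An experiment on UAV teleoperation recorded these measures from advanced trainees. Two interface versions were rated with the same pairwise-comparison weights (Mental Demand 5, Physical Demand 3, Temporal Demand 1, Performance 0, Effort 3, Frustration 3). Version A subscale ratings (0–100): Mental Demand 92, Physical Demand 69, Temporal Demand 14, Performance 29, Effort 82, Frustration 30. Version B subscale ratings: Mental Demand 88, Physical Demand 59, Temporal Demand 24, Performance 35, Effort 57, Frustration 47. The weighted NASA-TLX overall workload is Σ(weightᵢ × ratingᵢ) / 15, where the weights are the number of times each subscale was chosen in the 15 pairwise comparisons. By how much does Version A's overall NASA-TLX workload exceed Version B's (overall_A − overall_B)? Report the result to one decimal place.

Version A weighted sum = 5·92 + 3·69 + 1·14 + 0·29 + 3·82 + 3·30 = 460 + 207 + 14 + 0 + 246 + 90 = 1017; overall_A = 1017/15 = 67.8000.
Version B weighted sum = 5·88 + 3·59 + 1·24 + 0·35 + 3·57 + 3·47 = 440 + 177 + 24 + 0 + 171 + 141 = 953; overall_B = 953/15 = 63.5333.
Difference = 67.8000 − 63.5333 = 4.2667 ≈ 4.3.

4.3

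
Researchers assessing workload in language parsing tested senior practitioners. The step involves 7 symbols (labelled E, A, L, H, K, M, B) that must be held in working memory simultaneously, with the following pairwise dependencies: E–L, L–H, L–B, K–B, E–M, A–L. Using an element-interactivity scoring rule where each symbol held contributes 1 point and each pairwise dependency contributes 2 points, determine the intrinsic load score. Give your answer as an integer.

Count of symbols held simultaneously: 7.
Count of pairwise dependencies listed: 6.
Element contribution: 7 × 1 = 7.
Interaction contribution: 6 × 2 = 12.
Intrinsic load = 7 + 12 = 19.

19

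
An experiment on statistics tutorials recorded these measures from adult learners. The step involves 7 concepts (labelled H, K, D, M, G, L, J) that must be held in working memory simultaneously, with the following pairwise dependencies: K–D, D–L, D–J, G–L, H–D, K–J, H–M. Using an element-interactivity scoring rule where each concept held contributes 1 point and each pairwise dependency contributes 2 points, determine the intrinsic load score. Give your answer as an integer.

21

Count of concepts held simultaneously: 7.
Count of pairwise dependencies listed: 7.
Element contribution: 7 × 1 = 7.
Interaction contribution: 7 × 2 = 14.
Intrinsic load = 7 + 14 = 21.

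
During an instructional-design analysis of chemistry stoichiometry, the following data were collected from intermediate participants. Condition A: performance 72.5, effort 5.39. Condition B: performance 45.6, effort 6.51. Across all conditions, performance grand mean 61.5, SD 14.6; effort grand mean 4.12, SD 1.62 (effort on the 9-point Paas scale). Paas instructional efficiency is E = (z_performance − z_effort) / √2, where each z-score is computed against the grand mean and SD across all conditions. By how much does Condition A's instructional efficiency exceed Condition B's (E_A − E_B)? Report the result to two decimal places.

1.79

Condition A: z_P = (72.5 − 61.5)/14.6 = 0.7534; z_E = (5.39 − 4.12)/1.62 = 0.7840; E_A = (0.7534 − 0.7840)/√2 = -0.0216.
Condition B: z_P = (45.6 − 61.5)/14.6 = -1.0890; z_E = (6.51 − 4.12)/1.62 = 1.4753; E_B = (-1.0890 − 1.4753)/√2 = -1.8132.
E_A − E_B = -0.0216 − (-1.8132) = 1.7916 ≈ 1.79.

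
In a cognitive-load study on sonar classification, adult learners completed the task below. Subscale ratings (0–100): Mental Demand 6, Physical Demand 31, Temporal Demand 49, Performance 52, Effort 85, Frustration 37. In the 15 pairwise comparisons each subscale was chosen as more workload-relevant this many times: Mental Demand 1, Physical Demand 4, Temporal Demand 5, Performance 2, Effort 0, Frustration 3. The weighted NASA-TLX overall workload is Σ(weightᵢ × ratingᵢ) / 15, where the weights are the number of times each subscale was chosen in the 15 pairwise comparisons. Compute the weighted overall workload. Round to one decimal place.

The tallies are the weights (they sum to 15).
Weighted sum = 1·6 + 4·31 + 5·49 + 2·52 + 0·85 + 3·37
            = 6 + 124 + 245 + 104 + 0 + 111 = 590.
Overall workload = 590 / 15 = 39.3333 ≈ 39.3.

39.3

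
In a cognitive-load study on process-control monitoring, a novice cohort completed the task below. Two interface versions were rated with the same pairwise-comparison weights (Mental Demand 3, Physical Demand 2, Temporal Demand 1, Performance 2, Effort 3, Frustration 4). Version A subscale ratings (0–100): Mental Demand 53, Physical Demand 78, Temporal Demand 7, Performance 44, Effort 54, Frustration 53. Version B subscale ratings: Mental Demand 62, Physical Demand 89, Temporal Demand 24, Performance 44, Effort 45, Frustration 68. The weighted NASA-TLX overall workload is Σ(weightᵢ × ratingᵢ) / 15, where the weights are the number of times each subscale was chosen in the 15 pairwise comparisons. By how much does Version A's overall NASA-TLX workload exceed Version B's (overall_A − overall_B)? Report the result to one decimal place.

Version A weighted sum = 3·53 + 2·78 + 1·7 + 2·44 + 3·54 + 4·53 = 159 + 156 + 7 + 88 + 162 + 212 = 784; overall_A = 784/15 = 52.2667.
Version B weighted sum = 3·62 + 2·89 + 1·24 + 2·44 + 3·45 + 4·68 = 186 + 178 + 24 + 88 + 135 + 272 = 883; overall_B = 883/15 = 58.8667.
Difference = 52.2667 − 58.8667 = -6.6000 ≈ -6.6.

-6.6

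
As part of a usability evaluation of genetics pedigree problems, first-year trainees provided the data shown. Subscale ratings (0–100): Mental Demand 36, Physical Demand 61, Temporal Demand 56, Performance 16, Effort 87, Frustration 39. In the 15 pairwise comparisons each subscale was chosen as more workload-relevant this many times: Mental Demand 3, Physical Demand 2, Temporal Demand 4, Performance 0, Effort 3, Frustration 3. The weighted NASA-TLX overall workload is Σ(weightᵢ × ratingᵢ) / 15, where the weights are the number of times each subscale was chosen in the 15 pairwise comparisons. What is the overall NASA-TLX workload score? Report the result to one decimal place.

The tallies are the weights (they sum to 15).
Weighted sum = 3·36 + 2·61 + 4·56 + 0·16 + 3·87 + 3·39
            = 108 + 122 + 224 + 0 + 261 + 117 = 832.
Overall workload = 832 / 15 = 55.4667 ≈ 55.5.

55.5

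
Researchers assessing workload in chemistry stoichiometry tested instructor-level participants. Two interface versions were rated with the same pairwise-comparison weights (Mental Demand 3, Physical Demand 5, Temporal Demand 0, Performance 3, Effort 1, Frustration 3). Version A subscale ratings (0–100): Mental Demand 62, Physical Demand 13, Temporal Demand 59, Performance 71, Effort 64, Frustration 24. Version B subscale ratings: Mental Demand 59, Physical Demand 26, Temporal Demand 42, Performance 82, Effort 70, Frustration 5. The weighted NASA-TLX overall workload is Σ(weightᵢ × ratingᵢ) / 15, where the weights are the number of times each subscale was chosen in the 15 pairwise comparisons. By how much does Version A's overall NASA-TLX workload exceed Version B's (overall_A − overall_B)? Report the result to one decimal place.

-2.5

Version A weighted sum = 3·62 + 5·13 + 0·59 + 3·71 + 1·64 + 3·24 = 186 + 65 + 0 + 213 + 64 + 72 = 600; overall_A = 600/15 = 40.0000.
Version B weighted sum = 3·59 + 5·26 + 0·42 + 3·82 + 1·70 + 3·5 = 177 + 130 + 0 + 246 + 70 + 15 = 638; overall_B = 638/15 = 42.5333.
Difference = 40.0000 − 42.5333 = -2.5333 ≈ -2.5.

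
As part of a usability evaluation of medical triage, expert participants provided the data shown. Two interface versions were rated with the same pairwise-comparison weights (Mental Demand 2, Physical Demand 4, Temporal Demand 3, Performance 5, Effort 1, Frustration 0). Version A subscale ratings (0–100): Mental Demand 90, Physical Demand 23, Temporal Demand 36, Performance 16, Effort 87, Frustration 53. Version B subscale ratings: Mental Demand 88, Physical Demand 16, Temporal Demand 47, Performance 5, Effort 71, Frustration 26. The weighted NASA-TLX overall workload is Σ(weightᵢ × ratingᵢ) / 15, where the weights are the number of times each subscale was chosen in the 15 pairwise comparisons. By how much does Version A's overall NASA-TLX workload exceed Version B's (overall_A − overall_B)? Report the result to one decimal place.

Version A weighted sum = 2·90 + 4·23 + 3·36 + 5·16 + 1·87 + 0·53 = 180 + 92 + 108 + 80 + 87 + 0 = 547; overall_A = 547/15 = 36.4667.
Version B weighted sum = 2·88 + 4·16 + 3·47 + 5·5 + 1·71 + 0·26 = 176 + 64 + 141 + 25 + 71 + 0 = 477; overall_B = 477/15 = 31.8000.
Difference = 36.4667 − 31.8000 = 4.6667 ≈ 4.7.

4.7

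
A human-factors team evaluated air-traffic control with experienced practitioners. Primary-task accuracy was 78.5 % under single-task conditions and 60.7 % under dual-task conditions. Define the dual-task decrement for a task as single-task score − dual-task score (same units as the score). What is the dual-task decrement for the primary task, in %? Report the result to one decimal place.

17.8

Decrement = 78.5 − 60.7 = 17.8000 % ≈ 17.8 %.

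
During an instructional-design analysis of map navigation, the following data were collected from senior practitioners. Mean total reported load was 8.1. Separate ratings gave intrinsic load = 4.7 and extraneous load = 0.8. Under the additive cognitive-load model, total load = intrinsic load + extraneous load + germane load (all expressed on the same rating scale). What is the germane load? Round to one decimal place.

2.6

germane load = total − intrinsic − extraneous
             = 8.1 − 4.7 − 0.8 = 2.6.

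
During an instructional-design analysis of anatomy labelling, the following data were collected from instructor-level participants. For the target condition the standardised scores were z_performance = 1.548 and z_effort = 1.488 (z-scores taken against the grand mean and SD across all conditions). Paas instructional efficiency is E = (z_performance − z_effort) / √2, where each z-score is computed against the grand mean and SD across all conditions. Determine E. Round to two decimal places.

z_P − z_E = 1.548 − 1.488 = 0.0600.
E = 0.0600 / √2 = 0.0600 / 1.41421 = 0.0424 ≈ 0.04.

0.04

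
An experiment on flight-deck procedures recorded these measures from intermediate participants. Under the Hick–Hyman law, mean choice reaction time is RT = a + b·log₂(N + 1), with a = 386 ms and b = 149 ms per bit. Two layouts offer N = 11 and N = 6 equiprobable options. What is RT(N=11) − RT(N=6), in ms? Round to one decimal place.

RT(11) = 386 + 149·log₂(12) = 386 + 149·3.5850 = 920.1650 ms.
RT(6) = 386 + 149·log₂(7) = 386 + 149·2.8074 = 804.3026 ms.
Difference = 920.1650 − 804.3026 = 115.8624 ≈ 115.9 ms.

115.9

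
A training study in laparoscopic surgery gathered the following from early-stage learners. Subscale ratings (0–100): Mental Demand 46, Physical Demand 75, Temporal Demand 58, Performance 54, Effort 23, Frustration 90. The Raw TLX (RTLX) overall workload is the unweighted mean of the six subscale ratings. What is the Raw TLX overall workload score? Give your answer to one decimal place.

Sum of ratings = 46 + 75 + 58 + 54 + 23 + 90 = 346.
RTLX = 346 / 6 = 57.6667 ≈ 57.7.

57.7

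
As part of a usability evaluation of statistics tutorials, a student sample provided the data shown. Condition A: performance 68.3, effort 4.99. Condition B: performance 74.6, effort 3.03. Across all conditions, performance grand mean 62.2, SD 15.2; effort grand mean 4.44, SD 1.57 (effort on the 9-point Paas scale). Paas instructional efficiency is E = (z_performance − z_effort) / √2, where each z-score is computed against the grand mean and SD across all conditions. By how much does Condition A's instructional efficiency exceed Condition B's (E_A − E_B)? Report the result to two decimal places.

Condition A: z_P = (68.3 − 62.2)/15.2 = 0.4013; z_E = (4.99 − 4.44)/1.57 = 0.3503; E_A = (0.4013 − 0.3503)/√2 = 0.0361.
Condition B: z_P = (74.6 − 62.2)/15.2 = 0.8158; z_E = (3.03 − 4.44)/1.57 = -0.8981; E_B = (0.8158 − (-0.8981))/√2 = 1.2119.
E_A − E_B = 0.0361 − 1.2119 = -1.1758 ≈ -1.18.

-1.18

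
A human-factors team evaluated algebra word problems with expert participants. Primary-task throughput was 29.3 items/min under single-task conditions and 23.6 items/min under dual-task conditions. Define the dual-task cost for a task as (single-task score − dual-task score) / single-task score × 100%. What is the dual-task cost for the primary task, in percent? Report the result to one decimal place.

19.5

Cost = (29.3 − 23.6) / 29.3 × 100%
     = 5.7000 / 29.3 × 100% = 19.4539%.
≈ 19.5%.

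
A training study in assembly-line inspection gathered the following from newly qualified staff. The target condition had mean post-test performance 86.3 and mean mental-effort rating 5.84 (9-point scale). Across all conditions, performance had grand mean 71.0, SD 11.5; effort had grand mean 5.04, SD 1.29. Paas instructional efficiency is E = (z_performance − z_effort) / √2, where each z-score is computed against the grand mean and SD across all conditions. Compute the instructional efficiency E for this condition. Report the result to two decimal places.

z_performance = (86.3 − 71.0) / 11.5 = 15.3000 / 11.5 = 1.3304.
z_effort = (5.84 − 5.04) / 1.29 = 0.8000 / 1.29 = 0.6202.
z_P − z_E = 1.3304 − 0.6202 = 0.7102.
E = 0.7102 / √2 = 0.7102 / 1.41421 = 0.5022 ≈ 0.50.

0.50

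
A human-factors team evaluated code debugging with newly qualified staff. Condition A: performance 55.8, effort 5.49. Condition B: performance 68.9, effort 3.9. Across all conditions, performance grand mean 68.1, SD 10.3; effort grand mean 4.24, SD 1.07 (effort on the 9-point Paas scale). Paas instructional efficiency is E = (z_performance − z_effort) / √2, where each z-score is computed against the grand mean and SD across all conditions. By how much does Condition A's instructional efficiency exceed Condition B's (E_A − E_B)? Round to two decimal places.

Condition A: z_P = (55.8 − 68.1)/10.3 = -1.1942; z_E = (5.49 − 4.24)/1.07 = 1.1682; E_A = (-1.1942 − 1.1682)/√2 = -1.6705.
Condition B: z_P = (68.9 − 68.1)/10.3 = 0.0777; z_E = (3.9 − 4.24)/1.07 = -0.3178; E_B = (0.0777 − (-0.3178))/√2 = 0.2797.
E_A − E_B = -1.6705 − 0.2797 = -1.9502 ≈ -1.95.

-1.95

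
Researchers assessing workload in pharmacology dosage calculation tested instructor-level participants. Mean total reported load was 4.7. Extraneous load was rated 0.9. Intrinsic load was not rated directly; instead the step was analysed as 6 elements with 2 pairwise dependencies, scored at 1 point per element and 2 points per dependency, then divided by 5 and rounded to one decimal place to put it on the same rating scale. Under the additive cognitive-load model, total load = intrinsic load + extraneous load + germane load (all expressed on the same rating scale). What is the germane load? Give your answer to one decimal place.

Intrinsic (element-interactivity): (6 × 1 + 2 × 2) / 5 = 10 / 5 = 2.0000 → 2.0.
germane load = total − intrinsic − extraneous
             = 4.7 − 2.0 − 0.9 = 1.8.

1.8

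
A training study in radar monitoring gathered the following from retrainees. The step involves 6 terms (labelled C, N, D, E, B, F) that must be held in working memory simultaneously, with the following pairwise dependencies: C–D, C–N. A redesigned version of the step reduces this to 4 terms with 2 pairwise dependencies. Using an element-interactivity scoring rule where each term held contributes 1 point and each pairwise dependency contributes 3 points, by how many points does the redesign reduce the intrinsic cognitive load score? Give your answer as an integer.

Original: 6 × 1 + 2 × 3 = 6 + 6 = 12.
Redesigned: 4 × 1 + 2 × 3 = 4 + 6 = 10.
Reduction = 12 − 10 = 2.

2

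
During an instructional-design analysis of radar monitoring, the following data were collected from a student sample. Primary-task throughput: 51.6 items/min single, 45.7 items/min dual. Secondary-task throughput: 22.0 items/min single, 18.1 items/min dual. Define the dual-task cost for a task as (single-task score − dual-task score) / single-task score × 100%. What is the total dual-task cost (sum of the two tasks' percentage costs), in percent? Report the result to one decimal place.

Primary cost = (51.6 − 45.7) / 51.6 × 100% = 11.4341%.
Secondary cost = (22.0 − 18.1) / 22.0 × 100% = 17.7273%.
Total = 11.4341% + 17.7273% = 29.1614% ≈ 29.2%.

29.2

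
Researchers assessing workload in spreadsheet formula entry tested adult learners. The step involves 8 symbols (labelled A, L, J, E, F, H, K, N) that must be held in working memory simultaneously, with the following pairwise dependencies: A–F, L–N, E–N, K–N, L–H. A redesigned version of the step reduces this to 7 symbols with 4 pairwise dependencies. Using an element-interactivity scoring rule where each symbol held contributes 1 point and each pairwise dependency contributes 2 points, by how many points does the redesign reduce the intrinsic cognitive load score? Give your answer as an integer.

Original: 8 × 1 + 5 × 2 = 8 + 10 = 18.
Redesigned: 7 × 1 + 4 × 2 = 7 + 8 = 15.
Reduction = 18 − 15 = 3.

3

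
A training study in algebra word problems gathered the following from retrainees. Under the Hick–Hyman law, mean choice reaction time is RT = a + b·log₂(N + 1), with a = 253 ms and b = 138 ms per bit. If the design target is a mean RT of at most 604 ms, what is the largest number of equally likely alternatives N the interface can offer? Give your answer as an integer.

Set 253 + 138·log₂(N + 1) ≤ 604.
log₂(N + 1) ≤ (604 − 253) / 138 = 2.5435.
N + 1 ≤ 2^2.5435 = 5.8300.
N ≤ 4.8300, so the largest integer N is 4.

4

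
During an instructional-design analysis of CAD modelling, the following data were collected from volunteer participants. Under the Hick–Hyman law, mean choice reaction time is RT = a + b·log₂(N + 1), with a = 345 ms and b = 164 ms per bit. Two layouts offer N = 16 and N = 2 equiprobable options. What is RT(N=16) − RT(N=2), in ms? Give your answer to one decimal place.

410.4

RT(16) = 345 + 164·log₂(17) = 345 + 164·4.0875 = 1015.3500 ms.
RT(2) = 345 + 164·log₂(3) = 345 + 164·1.5850 = 604.9400 ms.
Difference = 1015.3500 − 604.9400 = 410.4100 ≈ 410.4 ms.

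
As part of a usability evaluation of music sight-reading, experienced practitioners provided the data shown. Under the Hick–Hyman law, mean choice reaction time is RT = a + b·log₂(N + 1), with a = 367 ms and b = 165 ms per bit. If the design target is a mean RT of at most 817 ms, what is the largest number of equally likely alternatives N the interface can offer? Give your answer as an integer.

Set 367 + 165·log₂(N + 1) ≤ 817.
log₂(N + 1) ≤ (817 − 367) / 165 = 2.7273.
N + 1 ≤ 2^2.7273 = 6.6222.
N ≤ 5.6222, so the largest integer N is 5.

5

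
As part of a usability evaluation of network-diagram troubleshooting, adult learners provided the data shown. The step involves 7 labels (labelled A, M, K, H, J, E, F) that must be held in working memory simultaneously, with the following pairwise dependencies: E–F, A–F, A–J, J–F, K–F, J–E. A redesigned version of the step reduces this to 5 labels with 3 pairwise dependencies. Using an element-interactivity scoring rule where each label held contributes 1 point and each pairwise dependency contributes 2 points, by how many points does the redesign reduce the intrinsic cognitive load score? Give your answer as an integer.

Original: 7 × 1 + 6 × 2 = 7 + 12 = 19.
Redesigned: 5 × 1 + 3 × 2 = 5 + 6 = 11.
Reduction = 19 − 11 = 8.

8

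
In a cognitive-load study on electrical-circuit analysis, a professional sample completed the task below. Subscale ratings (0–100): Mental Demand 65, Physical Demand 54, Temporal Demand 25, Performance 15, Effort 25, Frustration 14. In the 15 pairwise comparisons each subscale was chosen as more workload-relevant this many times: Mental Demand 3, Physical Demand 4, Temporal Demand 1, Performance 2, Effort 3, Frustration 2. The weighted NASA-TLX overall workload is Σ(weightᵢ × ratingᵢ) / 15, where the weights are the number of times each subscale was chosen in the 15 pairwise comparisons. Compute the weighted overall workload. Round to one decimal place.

The tallies are the weights (they sum to 15).
Weighted sum = 3·65 + 4·54 + 1·25 + 2·15 + 3·25 + 2·14
            = 195 + 216 + 25 + 30 + 75 + 28 = 569.
Overall workload = 569 / 15 = 37.9333 ≈ 37.9.

37.9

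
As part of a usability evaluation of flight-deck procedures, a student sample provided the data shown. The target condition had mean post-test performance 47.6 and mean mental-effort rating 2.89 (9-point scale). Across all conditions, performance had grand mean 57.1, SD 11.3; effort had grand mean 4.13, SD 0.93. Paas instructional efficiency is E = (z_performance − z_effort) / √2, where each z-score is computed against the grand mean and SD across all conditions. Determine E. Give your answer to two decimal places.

z_performance = (47.6 − 57.1) / 11.3 = -9.5000 / 11.3 = -0.8407.
z_effort = (2.89 − 4.13) / 0.93 = -1.2400 / 0.93 = -1.3333.
z_P − z_E = -0.8407 − (-1.3333) = 0.4926.
E = 0.4926 / √2 = 0.4926 / 1.41421 = 0.3483 ≈ 0.35.

0.35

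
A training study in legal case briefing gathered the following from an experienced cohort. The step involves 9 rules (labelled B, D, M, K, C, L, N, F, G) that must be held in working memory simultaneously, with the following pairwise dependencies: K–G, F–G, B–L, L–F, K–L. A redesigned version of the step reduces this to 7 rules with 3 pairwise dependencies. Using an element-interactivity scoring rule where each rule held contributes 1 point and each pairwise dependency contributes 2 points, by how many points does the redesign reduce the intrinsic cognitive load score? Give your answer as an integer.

6

Original: 9 × 1 + 5 × 2 = 9 + 10 = 19.
Redesigned: 7 × 1 + 3 × 2 = 7 + 6 = 13.
Reduction = 19 − 13 = 6.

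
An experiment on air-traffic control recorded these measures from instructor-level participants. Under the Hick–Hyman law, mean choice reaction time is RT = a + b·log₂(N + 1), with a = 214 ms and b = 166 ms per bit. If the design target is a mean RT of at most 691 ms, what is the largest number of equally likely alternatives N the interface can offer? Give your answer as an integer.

6

Set 214 + 166·log₂(N + 1) ≤ 691.
log₂(N + 1) ≤ (691 − 214) / 166 = 2.8735.
N + 1 ≤ 2^2.8735 = 7.3284.
N ≤ 6.3284, so the largest integer N is 6.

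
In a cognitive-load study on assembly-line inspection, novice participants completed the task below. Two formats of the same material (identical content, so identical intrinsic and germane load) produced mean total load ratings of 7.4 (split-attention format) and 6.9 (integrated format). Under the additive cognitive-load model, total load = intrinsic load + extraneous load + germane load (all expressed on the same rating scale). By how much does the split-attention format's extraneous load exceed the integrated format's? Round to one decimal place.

Intrinsic and germane load are equal across formats, so the difference in total load equals the difference in extraneous load.
Extraneous-load difference = 7.4 − 6.9 = 0.5.

0.5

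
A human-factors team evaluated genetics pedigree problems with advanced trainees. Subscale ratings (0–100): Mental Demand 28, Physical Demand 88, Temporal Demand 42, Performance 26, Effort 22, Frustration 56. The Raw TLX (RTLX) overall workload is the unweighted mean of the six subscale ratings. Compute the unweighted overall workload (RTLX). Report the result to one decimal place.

Sum of ratings = 28 + 88 + 42 + 26 + 22 + 56 = 262.
RTLX = 262 / 6 = 43.6667 ≈ 43.7.

43.7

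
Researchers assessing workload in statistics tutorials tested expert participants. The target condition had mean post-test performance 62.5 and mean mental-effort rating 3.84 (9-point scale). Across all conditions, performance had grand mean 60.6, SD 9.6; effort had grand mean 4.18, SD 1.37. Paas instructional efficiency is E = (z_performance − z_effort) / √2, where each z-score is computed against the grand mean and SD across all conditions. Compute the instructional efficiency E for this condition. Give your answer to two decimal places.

z_performance = (62.5 − 60.6) / 9.6 = 1.9000 / 9.6 = 0.1979.
z_effort = (3.84 − 4.18) / 1.37 = -0.3400 / 1.37 = -0.2482.
z_P − z_E = 0.1979 − (-0.2482) = 0.4461.
E = 0.4461 / √2 = 0.4461 / 1.41421 = 0.3154 ≈ 0.32.

0.32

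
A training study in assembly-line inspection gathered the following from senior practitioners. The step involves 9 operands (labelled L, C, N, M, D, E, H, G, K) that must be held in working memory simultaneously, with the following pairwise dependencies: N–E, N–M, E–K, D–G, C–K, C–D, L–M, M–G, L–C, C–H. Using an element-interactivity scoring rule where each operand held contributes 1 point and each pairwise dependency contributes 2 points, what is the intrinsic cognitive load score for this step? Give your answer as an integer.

29

Count of operands held simultaneously: 9.
Count of pairwise dependencies listed: 10.
Element contribution: 9 × 1 = 9.
Interaction contribution: 10 × 2 = 20.
Intrinsic load = 9 + 20 = 29.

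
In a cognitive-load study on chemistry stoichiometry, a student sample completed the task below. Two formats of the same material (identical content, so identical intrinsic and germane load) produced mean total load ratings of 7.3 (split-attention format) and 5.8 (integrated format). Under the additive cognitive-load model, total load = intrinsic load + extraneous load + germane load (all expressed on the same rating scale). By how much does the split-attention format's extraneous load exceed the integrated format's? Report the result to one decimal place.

Intrinsic and germane load are equal across formats, so the difference in total load equals the difference in extraneous load.
Extraneous-load difference = 7.3 − 5.8 = 1.5.

1.5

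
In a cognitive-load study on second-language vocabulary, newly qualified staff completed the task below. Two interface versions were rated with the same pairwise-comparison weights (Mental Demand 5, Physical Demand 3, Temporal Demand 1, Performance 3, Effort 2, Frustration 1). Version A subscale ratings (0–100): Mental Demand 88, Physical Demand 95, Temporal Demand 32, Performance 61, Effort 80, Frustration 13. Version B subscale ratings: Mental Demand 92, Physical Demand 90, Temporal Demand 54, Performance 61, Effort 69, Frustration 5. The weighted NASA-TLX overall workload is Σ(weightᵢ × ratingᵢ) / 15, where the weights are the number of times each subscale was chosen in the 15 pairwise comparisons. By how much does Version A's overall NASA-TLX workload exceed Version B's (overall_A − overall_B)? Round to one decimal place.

Version A weighted sum = 5·88 + 3·95 + 1·32 + 3·61 + 2·80 + 1·13 = 440 + 285 + 32 + 183 + 160 + 13 = 1113; overall_A = 1113/15 = 74.2000.
Version B weighted sum = 5·92 + 3·90 + 1·54 + 3·61 + 2·69 + 1·5 = 460 + 270 + 54 + 183 + 138 + 5 = 1110; overall_B = 1110/15 = 74.0000.
Difference = 74.2000 − 74.0000 = 0.2000 ≈ 0.2.

0.2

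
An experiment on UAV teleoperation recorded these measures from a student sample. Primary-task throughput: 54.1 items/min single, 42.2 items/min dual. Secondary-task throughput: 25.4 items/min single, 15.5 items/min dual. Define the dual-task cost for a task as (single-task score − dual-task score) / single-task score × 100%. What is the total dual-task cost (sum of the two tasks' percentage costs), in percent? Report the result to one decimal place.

Primary cost = (54.1 − 42.2) / 54.1 × 100% = 21.9963%.
Secondary cost = (25.4 − 15.5) / 25.4 × 100% = 38.9764%.
Total = 21.9963% + 38.9764% = 60.9727% ≈ 61.0%.

61.0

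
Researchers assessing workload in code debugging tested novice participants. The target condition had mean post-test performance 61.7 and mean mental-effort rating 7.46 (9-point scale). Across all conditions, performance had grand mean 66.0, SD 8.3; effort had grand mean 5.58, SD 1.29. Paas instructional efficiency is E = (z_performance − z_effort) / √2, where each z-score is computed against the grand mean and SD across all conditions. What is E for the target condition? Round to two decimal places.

z_performance = (61.7 − 66.0) / 8.3 = -4.3000 / 8.3 = -0.5181.
z_effort = (7.46 − 5.58) / 1.29 = 1.8800 / 1.29 = 1.4574.
z_P − z_E = -0.5181 − 1.4574 = -1.9755.
E = -1.9755 / √2 = -1.9755 / 1.41421 = -1.3969 ≈ -1.40.

-1.40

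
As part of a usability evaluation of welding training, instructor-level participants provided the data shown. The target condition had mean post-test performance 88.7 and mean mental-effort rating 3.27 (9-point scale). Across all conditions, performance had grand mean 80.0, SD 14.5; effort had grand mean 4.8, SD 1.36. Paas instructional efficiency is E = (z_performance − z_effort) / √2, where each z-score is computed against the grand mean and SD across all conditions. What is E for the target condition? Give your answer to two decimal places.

1.22

z_performance = (88.7 − 80.0) / 14.5 = 8.7000 / 14.5 = 0.6000.
z_effort = (3.27 − 4.8) / 1.36 = -1.5300 / 1.36 = -1.1250.
z_P − z_E = 0.6000 − (-1.1250) = 1.7250.
E = 1.7250 / √2 = 1.7250 / 1.41421 = 1.2198 ≈ 1.22.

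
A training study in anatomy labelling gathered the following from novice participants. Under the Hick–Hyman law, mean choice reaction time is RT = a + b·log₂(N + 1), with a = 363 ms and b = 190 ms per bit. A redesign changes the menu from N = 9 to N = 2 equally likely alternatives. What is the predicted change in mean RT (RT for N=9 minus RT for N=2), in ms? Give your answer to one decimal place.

330.0

RT(9) = 363 + 190·log₂(10) = 363 + 190·3.3219 = 994.1610 ms.
RT(2) = 363 + 190·log₂(3) = 363 + 190·1.5850 = 664.1500 ms.
Difference = 994.1610 − 664.1500 = 330.0110 ≈ 330.0 ms.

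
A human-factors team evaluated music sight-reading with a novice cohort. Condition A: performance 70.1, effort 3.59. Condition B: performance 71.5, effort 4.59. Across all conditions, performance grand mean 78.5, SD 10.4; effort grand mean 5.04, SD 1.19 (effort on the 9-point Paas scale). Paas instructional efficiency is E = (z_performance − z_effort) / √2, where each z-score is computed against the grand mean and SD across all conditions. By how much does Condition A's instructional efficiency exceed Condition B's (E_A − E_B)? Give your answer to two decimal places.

Condition A: z_P = (70.1 − 78.5)/10.4 = -0.8077; z_E = (3.59 − 5.04)/1.19 = -1.2185; E_A = (-0.8077 − (-1.2185))/√2 = 0.2905.
Condition B: z_P = (71.5 − 78.5)/10.4 = -0.6731; z_E = (4.59 − 5.04)/1.19 = -0.3782; E_B = (-0.6731 − (-0.3782))/√2 = -0.2085.
E_A − E_B = 0.2905 − (-0.2085) = 0.4990 ≈ 0.50.

0.50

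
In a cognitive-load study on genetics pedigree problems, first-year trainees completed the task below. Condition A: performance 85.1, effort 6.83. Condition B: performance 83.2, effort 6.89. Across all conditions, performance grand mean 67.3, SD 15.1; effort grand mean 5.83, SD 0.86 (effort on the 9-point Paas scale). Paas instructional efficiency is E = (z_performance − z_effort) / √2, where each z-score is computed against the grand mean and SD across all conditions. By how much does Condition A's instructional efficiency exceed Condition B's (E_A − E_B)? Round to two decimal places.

0.14

Condition A: z_P = (85.1 − 67.3)/15.1 = 1.1788; z_E = (6.83 − 5.83)/0.86 = 1.1628; E_A = (1.1788 − 1.1628)/√2 = 0.0113.
Condition B: z_P = (83.2 − 67.3)/15.1 = 1.0530; z_E = (6.89 − 5.83)/0.86 = 1.2326; E_B = (1.0530 − 1.2326)/√2 = -0.1270.
E_A − E_B = 0.0113 − (-0.1270) = 0.1383 ≈ 0.14.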